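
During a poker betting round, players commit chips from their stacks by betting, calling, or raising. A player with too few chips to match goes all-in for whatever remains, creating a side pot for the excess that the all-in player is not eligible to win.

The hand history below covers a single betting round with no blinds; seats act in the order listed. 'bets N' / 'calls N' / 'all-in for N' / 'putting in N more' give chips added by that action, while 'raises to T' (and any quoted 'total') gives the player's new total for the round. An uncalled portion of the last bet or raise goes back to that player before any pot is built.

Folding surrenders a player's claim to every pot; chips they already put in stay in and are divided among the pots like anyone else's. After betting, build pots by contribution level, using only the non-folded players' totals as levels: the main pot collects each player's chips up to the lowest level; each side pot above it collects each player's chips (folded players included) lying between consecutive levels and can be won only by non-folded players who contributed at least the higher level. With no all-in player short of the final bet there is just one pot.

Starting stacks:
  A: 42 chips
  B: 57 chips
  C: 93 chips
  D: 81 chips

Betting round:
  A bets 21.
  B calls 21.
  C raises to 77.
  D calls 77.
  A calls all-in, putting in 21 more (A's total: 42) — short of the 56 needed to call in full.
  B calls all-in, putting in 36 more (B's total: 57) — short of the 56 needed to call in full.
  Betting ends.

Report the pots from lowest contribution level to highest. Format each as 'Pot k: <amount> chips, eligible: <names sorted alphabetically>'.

Contributions: A=42, B=57, C=77, D=77
Pot levels (distinct totals of non-folded players): 42, 57, 77
Layer 1-42: 42 each from A, B, C, D = 42*4 = 168 chips; eligible A, B, C, D
Layer 43-57: 15 each from B, C, D = 15*3 = 45 chips; eligible B, C, D
Layer 58-77: 20 each from C, D = 20*2 = 40 chips; eligible C, D

Pot 1: 168 chips, eligible: A, B, C, D
Pot 2: 45 chips, eligible: B, C, D
Pot 3: 40 chips, eligible: C, D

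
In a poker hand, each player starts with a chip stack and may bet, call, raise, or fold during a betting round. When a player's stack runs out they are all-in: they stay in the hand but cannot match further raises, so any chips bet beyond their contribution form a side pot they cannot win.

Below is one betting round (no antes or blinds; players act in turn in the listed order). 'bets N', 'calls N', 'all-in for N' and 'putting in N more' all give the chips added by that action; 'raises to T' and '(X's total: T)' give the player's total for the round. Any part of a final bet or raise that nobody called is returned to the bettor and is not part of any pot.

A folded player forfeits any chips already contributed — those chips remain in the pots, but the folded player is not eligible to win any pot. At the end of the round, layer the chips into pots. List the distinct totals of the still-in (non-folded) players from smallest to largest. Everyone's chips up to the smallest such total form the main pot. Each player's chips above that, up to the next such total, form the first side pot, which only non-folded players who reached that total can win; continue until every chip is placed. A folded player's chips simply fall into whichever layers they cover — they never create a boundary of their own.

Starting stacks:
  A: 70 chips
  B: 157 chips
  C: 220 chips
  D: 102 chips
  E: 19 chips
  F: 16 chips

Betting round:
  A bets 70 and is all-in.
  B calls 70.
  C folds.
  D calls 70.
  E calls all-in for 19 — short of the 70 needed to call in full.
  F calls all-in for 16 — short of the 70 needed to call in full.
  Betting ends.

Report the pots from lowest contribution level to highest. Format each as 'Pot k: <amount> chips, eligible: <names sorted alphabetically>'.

Contributions: A=70, B=70, D=70, E=19, F=16
Folded: C
Pot levels (distinct totals of non-folded players): 16, 19, 70
Layer 1-16: 16 each from A, B, D, E, F = 16*5 = 80 chips; eligible A, B, D, E, F
Layer 17-19: 3 each from A, B, D, E = 3*4 = 12 chips; eligible A, B, D, E
Layer 20-70: 51 each from A, B, D = 51*3 = 153 chips; eligible A, B, D

Pot 1: 80 chips, eligible: A, B, D, E, F
Pot 2: 12 chips, eligible: A, B, D, E
Pot 3: 153 chips, eligible: A, B, D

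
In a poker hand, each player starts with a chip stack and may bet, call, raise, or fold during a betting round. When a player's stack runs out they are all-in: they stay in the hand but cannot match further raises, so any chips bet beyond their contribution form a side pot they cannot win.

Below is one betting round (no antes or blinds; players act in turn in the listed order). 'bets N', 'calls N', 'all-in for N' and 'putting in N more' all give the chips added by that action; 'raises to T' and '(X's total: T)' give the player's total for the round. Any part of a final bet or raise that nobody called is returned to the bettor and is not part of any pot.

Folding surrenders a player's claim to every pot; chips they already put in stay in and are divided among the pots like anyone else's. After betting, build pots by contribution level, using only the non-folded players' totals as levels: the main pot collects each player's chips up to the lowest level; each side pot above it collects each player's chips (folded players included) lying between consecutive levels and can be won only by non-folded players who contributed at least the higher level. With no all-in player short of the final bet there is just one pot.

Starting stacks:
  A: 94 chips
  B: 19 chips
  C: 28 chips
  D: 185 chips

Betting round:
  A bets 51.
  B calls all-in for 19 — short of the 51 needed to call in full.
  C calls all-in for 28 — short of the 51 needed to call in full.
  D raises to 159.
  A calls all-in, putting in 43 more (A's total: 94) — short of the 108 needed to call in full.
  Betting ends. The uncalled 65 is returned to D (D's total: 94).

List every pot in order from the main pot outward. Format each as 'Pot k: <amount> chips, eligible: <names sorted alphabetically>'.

Pot 1: 76 chips, eligible: A, B, C, D
Pot 2: 27 chips, eligible: A, C, D
Pot 3: 132 chips, eligible: A, D

Derivation:
Contributions (after 65 returned to D): A=94, B=19, C=28, D=94
Pot levels (distinct totals of non-folded players): 19, 28, 94
Layer 1-19: 19 each from A, B, C, D = 19*4 = 76 chips; eligible A, B, C, D
Layer 20-28: 9 each from A, C, D = 9*3 = 27 chips; eligible A, C, D
Layer 29-94: 66 each from A, D = 66*2 = 132 chips; eligible A, D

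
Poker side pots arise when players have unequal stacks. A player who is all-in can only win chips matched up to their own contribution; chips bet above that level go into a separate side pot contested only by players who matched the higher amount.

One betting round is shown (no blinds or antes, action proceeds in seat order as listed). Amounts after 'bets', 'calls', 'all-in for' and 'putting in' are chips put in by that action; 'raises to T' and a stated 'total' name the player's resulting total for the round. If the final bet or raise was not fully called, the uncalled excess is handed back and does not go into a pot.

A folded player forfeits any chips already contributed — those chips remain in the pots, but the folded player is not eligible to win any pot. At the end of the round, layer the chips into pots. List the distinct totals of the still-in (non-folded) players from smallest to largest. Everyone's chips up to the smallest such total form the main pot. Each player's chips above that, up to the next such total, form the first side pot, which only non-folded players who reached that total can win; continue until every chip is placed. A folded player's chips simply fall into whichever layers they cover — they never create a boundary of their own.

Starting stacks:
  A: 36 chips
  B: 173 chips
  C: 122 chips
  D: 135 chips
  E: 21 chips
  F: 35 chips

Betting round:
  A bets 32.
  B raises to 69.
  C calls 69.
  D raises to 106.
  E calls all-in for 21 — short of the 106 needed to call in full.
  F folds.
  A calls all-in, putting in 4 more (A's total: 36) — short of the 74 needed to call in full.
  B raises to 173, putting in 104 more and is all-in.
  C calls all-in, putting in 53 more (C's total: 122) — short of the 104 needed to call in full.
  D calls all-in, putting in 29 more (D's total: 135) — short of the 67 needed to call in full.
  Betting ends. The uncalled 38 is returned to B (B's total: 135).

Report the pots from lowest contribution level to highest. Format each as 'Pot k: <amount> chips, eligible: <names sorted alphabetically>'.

Contributions (after 38 returned to B): A=36, B=135, C=122, D=135, E=21
Folded: F
Pot levels (distinct totals of non-folded players): 21, 36, 122, 135
Layer 1-21: 21 each from A, B, C, D, E = 21*5 = 105 chips; eligible A, B, C, D, E
Layer 22-36: 15 each from A, B, C, D = 15*4 = 60 chips; eligible A, B, C, D
Layer 37-122: 86 each from B, C, D = 86*3 = 258 chips; eligible B, C, D
Layer 123-135: 13 each from B, D = 13*2 = 26 chips; eligible B, D

Pot 1: 105 chips, eligible: A, B, C, D, E
Pot 2: 60 chips, eligible: A, B, C, D
Pot 3: 258 chips, eligible: B, C, D
Pot 4: 26 chips, eligible: B, D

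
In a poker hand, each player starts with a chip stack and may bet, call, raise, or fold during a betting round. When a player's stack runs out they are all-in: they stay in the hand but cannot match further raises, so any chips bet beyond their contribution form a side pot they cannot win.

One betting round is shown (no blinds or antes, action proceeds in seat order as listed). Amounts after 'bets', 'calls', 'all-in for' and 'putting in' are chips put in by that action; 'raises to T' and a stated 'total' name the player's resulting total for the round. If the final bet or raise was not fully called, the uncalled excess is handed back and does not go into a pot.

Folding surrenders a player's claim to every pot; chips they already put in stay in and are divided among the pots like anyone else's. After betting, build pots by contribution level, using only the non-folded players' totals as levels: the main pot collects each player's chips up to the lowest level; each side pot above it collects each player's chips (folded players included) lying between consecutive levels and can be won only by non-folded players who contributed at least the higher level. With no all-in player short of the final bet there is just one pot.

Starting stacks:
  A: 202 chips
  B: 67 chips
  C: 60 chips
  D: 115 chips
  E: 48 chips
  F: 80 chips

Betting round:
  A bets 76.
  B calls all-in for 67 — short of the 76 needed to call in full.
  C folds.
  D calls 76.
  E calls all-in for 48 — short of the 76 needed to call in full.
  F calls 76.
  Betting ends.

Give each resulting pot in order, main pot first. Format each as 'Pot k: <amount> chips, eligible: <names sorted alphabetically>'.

Contributions: A=76, B=67, D=76, E=48, F=76
Folded: C
Pot levels (distinct totals of non-folded players): 48, 67, 76
Layer 1-48: 48 each from A, B, D, E, F = 48*5 = 240 chips; eligible A, B, D, E, F
Layer 49-67: 19 each from A, B, D, F = 19*4 = 76 chips; eligible A, B, D, F
Layer 68-76: 9 each from A, D, F = 9*3 = 27 chips; eligible A, D, F

Pot 1: 240 chips, eligible: A, B, D, E, F
Pot 2: 76 chips, eligible: A, B, D, F
Pot 3: 27 chips, eligible: A, D, F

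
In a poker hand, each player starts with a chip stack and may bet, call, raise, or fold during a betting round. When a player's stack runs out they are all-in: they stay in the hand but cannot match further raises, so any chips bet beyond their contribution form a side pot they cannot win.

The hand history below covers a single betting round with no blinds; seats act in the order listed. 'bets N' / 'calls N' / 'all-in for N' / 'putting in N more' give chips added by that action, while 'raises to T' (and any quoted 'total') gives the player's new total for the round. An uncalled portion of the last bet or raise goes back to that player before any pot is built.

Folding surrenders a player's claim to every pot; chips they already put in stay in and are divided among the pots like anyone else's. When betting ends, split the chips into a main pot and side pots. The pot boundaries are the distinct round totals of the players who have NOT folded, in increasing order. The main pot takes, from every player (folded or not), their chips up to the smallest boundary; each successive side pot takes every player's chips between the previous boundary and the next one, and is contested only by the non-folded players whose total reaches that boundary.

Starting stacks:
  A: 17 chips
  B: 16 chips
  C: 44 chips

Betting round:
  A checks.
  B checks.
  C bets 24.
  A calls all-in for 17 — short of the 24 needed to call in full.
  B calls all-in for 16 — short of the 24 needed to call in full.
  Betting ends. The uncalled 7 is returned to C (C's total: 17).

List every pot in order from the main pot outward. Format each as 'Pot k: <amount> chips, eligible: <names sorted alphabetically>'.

Pot 1: 48 chips, eligible: A, B, C
Pot 2: 2 chips, eligible: A, C

Derivation:
Contributions (after 7 returned to C): A=17, B=16, C=17
Pot levels (distinct totals of non-folded players): 16, 17
Layer 1-16: 16 each from A, B, C = 16*3 = 48 chips; eligible A, B, C
Layer 17-17: 1 each from A, C = 1*2 = 2 chips; eligible A, C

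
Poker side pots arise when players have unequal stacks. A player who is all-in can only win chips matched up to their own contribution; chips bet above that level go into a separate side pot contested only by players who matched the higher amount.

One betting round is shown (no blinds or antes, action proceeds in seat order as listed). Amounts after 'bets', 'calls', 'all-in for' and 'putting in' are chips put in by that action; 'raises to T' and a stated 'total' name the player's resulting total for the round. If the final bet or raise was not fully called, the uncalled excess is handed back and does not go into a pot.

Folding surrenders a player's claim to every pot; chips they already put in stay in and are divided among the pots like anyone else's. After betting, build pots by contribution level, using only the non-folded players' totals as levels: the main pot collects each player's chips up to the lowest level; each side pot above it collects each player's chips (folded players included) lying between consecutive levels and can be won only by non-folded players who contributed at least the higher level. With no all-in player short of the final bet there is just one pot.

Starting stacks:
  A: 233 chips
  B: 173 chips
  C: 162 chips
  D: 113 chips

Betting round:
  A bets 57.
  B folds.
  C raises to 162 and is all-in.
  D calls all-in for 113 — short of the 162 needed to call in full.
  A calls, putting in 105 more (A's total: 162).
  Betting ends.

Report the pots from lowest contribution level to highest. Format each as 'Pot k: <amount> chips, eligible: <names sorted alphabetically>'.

Pot 1: 339 chips, eligible: A, C, D
Pot 2: 98 chips, eligible: A, C

Derivation:
Contributions: A=162, C=162, D=113
Folded: B
Pot levels (distinct totals of non-folded players): 113, 162
Layer 1-113: 113 each from A, C, D = 113*3 = 339 chips; eligible A, C, D
Layer 114-162: 49 each from A, C = 49*2 = 98 chips; eligible A, C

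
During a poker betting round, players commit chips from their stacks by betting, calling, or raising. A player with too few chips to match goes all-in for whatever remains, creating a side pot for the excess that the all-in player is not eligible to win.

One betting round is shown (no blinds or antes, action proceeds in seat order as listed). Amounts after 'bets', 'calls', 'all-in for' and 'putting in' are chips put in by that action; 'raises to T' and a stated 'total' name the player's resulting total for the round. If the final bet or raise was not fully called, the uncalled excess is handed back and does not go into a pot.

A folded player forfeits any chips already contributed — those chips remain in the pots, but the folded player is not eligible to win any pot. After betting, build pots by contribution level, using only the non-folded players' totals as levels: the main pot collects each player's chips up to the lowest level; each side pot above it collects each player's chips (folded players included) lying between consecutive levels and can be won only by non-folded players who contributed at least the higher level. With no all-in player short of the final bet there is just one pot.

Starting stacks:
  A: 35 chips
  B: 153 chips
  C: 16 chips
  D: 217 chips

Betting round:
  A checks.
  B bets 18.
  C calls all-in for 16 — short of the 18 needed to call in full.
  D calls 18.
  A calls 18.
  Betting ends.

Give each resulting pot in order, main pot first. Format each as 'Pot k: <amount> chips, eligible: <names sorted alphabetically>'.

Pot 1: 64 chips, eligible: A, B, C, D
Pot 2: 6 chips, eligible: A, B, D

Derivation:
Contributions: A=18, B=18, C=16, D=18
Pot levels (distinct totals of non-folded players): 16, 18
Layer 1-16: 16 each from A, B, C, D = 16*4 = 64 chips; eligible A, B, C, D
Layer 17-18: 2 each from A, B, D = 2*3 = 6 chips; eligible A, B, D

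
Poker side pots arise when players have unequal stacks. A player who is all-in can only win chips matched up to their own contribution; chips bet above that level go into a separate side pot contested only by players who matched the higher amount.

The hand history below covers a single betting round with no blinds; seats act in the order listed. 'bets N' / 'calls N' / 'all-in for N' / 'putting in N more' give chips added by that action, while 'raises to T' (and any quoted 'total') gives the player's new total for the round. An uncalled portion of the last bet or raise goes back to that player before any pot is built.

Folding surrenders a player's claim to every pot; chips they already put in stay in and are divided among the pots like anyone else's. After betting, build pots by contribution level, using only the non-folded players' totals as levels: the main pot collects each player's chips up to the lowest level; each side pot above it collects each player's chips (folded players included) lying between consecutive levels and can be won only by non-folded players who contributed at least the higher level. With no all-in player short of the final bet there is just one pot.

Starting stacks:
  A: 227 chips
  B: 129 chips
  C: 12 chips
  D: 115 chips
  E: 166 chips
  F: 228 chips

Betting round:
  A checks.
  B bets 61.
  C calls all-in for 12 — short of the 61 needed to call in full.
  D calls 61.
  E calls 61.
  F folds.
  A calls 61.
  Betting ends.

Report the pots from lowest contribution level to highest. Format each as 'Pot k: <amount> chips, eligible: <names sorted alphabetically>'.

Pot 1: 60 chips, eligible: A, B, C, D, E
Pot 2: 196 chips, eligible: A, B, D, E

Derivation:
Contributions: A=61, B=61, C=12, D=61, E=61
Folded: F
Pot levels (distinct totals of non-folded players): 12, 61
Layer 1-12: 12 each from A, B, C, D, E = 12*5 = 60 chips; eligible A, B, C, D, E
Layer 13-61: 49 each from A, B, D, E = 49*4 = 196 chips; eligible A, B, D, E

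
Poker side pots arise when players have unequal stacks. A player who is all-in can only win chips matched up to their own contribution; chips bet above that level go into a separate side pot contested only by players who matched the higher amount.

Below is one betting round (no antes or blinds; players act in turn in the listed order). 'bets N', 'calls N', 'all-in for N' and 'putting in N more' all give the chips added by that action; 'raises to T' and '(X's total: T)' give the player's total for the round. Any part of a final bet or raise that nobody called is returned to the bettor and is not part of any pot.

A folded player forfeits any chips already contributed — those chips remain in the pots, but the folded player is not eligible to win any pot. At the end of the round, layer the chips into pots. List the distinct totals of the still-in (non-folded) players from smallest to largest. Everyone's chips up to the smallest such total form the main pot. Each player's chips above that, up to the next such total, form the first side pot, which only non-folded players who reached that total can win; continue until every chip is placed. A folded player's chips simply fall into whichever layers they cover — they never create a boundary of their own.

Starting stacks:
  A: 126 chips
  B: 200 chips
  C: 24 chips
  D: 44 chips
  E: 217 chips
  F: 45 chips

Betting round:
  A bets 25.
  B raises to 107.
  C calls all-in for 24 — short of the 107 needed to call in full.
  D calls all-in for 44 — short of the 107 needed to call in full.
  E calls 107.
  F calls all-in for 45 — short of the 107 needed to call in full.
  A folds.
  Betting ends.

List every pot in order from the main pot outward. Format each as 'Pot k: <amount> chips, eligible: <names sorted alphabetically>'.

Contributions: A=25, B=107, C=24, D=44, E=107, F=45
Folded: A
Pot levels (distinct totals of non-folded players): 24, 44, 45, 107
Layer 1-24: 24 each from A, B, C, D, E, F = 24*6 = 144 chips; eligible B, C, D, E, F
Layer 25-44: A 1 + B 20 + D 20 + E 20 + F 20 = 81 chips; eligible B, D, E, F
Layer 45-45: 1 each from B, E, F = 1*3 = 3 chips; eligible B, E, F
Layer 46-107: 62 each from B, E = 62*2 = 124 chips; eligible B, E

Pot 1: 144 chips, eligible: B, C, D, E, F
Pot 2: 81 chips, eligible: B, D, E, F
Pot 3: 3 chips, eligible: B, E, F
Pot 4: 124 chips, eligible: B, E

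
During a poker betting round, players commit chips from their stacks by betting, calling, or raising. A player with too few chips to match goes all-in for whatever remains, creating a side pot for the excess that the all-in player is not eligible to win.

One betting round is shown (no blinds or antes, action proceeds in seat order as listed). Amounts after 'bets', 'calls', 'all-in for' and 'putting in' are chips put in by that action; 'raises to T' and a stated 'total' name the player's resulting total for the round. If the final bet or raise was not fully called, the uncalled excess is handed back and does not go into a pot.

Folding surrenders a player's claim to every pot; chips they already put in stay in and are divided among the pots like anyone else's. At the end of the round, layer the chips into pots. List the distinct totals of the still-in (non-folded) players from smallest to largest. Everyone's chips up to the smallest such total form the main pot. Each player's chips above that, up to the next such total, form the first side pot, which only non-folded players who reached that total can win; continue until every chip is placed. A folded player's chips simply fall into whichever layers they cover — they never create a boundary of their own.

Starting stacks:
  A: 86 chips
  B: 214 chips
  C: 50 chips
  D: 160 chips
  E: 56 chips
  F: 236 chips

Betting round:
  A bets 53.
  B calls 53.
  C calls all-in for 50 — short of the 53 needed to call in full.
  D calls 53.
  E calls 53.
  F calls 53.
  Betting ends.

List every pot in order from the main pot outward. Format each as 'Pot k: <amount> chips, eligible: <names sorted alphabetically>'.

Pot 1: 300 chips, eligible: A, B, C, D, E, F
Pot 2: 15 chips, eligible: A, B, D, E, F

Derivation:
Contributions: A=53, B=53, C=50, D=53, E=53, F=53
Pot levels (distinct totals of non-folded players): 50, 53
Layer 1-50: 50 each from A, B, C, D, E, F = 50*6 = 300 chips; eligible A, B, C, D, E, F
Layer 51-53: 3 each from A, B, D, E, F = 3*5 = 15 chips; eligible A, B, D, E, F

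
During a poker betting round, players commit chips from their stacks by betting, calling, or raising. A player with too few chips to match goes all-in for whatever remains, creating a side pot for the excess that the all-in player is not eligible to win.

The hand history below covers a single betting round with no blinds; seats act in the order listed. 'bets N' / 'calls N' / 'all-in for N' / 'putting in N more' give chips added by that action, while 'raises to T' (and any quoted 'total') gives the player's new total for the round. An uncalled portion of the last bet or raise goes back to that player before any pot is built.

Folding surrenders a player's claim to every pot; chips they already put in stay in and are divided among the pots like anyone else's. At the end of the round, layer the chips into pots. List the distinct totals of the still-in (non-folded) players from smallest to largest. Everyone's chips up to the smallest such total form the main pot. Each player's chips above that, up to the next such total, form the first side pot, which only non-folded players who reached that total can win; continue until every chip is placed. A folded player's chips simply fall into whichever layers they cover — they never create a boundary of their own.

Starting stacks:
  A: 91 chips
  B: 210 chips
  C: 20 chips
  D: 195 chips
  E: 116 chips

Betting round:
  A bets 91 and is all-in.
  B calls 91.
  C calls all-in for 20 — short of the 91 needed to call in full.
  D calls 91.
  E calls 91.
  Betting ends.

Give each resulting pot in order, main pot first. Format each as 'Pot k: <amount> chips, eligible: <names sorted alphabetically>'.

Contributions: A=91, B=91, C=20, D=91, E=91
Pot levels (distinct totals of non-folded players): 20, 91
Layer 1-20: 20 each from A, B, C, D, E = 20*5 = 100 chips; eligible A, B, C, D, E
Layer 21-91: 71 each from A, B, D, E = 71*4 = 284 chips; eligible A, B, D, E

Pot 1: 100 chips, eligible: A, B, C, D, E
Pot 2: 284 chips, eligible: A, B, D, E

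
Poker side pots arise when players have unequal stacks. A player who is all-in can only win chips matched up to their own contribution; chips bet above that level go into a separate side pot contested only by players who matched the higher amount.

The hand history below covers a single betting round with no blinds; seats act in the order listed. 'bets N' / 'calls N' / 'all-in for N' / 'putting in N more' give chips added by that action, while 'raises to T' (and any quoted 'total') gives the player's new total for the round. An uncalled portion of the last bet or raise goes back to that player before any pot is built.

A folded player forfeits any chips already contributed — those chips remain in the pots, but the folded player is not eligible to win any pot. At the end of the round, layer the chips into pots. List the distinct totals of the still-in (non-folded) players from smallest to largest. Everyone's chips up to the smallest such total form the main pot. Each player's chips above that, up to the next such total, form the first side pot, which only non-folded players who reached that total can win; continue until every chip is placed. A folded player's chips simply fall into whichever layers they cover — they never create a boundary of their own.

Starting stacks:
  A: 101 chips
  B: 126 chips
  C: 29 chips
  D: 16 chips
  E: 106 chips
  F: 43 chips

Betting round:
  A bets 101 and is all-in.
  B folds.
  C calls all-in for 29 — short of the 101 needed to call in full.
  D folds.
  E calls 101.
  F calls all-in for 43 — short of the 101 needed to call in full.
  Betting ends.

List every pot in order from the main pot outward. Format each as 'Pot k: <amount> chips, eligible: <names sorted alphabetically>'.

Pot 1: 116 chips, eligible: A, C, E, F
Pot 2: 42 chips, eligible: A, E, F
Pot 3: 116 chips, eligible: A, E

Derivation:
Contributions: A=101, C=29, E=101, F=43
Folded: B, D
Pot levels (distinct totals of non-folded players): 29, 43, 101
Layer 1-29: 29 each from A, C, E, F = 29*4 = 116 chips; eligible A, C, E, F
Layer 30-43: 14 each from A, E, F = 14*3 = 42 chips; eligible A, E, F
Layer 44-101: 58 each from A, E = 58*2 = 116 chips; eligible A, E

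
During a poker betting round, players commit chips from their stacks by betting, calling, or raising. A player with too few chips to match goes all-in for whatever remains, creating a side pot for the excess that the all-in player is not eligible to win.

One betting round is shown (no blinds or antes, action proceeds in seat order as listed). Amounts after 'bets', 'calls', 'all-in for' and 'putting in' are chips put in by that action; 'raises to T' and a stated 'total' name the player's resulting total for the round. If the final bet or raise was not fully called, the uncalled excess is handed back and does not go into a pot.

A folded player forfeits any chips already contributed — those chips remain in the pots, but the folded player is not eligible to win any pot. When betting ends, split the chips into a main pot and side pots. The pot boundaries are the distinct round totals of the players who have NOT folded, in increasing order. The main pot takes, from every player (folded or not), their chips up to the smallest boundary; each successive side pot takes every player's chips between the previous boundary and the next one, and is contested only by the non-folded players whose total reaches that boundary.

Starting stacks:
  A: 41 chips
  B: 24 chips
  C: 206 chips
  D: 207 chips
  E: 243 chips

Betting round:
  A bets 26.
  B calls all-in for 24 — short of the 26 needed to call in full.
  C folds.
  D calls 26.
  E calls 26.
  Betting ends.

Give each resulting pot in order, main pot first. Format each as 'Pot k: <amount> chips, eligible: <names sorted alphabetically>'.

Contributions: A=26, B=24, D=26, E=26
Folded: C
Pot levels (distinct totals of non-folded players): 24, 26
Layer 1-24: 24 each from A, B, D, E = 24*4 = 96 chips; eligible A, B, D, E
Layer 25-26: 2 each from A, D, E = 2*3 = 6 chips; eligible A, D, E

Pot 1: 96 chips, eligible: A, B, D, E
Pot 2: 6 chips, eligible: A, D, E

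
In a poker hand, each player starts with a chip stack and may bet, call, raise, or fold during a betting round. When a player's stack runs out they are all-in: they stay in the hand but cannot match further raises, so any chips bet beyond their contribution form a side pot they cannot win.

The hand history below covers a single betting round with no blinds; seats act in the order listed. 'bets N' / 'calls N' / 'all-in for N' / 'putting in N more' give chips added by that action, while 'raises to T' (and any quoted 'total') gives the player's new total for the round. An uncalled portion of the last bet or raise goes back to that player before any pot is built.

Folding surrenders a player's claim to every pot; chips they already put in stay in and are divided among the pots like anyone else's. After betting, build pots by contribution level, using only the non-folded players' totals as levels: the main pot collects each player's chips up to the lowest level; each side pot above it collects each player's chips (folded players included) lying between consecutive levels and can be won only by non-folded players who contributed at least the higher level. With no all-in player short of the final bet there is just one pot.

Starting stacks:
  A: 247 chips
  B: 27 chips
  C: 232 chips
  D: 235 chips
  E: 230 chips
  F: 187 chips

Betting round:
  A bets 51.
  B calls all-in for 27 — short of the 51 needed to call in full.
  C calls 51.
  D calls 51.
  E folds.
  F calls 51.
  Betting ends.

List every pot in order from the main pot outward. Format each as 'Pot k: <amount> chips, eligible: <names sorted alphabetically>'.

Pot 1: 135 chips, eligible: A, B, C, D, F
Pot 2: 96 chips, eligible: A, C, D, F

Derivation:
Contributions: A=51, B=27, C=51, D=51, F=51
Folded: E
Pot levels (distinct totals of non-folded players): 27, 51
Layer 1-27: 27 each from A, B, C, D, F = 27*5 = 135 chips; eligible A, B, C, D, F
Layer 28-51: 24 each from A, C, D, F = 24*4 = 96 chips; eligible A, C, D, F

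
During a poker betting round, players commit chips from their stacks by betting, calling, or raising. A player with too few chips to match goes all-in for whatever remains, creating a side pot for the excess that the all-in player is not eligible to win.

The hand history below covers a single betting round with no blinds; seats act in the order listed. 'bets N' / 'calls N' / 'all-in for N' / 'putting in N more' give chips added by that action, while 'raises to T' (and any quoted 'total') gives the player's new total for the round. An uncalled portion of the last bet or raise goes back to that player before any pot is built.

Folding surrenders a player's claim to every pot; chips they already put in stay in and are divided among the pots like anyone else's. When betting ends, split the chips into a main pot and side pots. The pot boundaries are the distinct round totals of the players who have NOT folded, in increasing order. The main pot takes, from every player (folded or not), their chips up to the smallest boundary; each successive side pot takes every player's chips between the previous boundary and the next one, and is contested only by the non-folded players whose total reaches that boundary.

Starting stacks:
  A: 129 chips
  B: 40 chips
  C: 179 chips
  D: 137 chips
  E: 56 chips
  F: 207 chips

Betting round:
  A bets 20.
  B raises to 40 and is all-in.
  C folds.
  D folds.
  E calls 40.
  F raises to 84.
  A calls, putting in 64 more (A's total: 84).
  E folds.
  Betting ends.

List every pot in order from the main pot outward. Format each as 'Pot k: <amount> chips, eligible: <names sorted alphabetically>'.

Contributions: A=84, B=40, E=40, F=84
Folded: C, D, E
Pot levels (distinct totals of non-folded players): 40, 84
Layer 1-40: 40 each from A, B, E, F = 40*4 = 160 chips; eligible A, B, F
Layer 41-84: 44 each from A, F = 44*2 = 88 chips; eligible A, F

Pot 1: 160 chips, eligible: A, B, F
Pot 2: 88 chips, eligible: A, F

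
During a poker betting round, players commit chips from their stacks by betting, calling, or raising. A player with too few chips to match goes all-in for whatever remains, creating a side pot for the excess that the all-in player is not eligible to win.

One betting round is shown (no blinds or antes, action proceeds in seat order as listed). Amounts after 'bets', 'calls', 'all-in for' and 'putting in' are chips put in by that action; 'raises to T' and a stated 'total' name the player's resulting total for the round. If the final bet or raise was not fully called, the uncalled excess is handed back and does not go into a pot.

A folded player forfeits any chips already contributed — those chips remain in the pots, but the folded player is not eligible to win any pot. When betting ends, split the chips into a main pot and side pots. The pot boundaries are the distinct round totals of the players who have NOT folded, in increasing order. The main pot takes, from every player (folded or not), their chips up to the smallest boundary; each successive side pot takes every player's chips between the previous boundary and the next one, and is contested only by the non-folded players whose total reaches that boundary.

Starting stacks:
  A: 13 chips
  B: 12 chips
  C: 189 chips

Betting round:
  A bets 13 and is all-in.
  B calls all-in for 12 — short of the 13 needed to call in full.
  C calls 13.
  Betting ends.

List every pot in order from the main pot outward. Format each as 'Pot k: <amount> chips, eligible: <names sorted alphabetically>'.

Contributions: A=13, B=12, C=13
Pot levels (distinct totals of non-folded players): 12, 13
Layer 1-12: 12 each from A, B, C = 12*3 = 36 chips; eligible A, B, C
Layer 13-13: 1 each from A, C = 1*2 = 2 chips; eligible A, C

Pot 1: 36 chips, eligible: A, B, C
Pot 2: 2 chips, eligible: A, C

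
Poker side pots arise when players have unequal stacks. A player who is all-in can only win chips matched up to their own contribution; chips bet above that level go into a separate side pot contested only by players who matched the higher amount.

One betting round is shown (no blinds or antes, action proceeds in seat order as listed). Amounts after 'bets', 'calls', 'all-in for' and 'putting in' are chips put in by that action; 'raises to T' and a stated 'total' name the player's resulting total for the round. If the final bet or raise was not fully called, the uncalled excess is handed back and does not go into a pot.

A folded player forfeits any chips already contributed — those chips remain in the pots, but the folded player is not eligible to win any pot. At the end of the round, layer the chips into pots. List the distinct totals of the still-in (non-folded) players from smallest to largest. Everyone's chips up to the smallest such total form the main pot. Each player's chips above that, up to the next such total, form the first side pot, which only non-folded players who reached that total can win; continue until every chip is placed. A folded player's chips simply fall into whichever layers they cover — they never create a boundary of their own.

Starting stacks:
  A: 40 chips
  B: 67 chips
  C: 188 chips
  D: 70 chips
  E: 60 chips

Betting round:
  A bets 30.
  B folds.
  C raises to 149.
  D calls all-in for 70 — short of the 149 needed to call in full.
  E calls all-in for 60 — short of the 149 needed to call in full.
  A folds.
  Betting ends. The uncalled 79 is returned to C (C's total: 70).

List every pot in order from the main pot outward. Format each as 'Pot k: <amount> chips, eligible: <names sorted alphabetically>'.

Contributions (after 79 returned to C): A=30, C=70, D=70, E=60
Folded: A, B
Pot levels (distinct totals of non-folded players): 60, 70
Layer 1-60: A 30 + C 60 + D 60 + E 60 = 210 chips; eligible C, D, E
Layer 61-70: 10 each from C, D = 10*2 = 20 chips; eligible C, D

Pot 1: 210 chips, eligible: C, D, E
Pot 2: 20 chips, eligible: C, D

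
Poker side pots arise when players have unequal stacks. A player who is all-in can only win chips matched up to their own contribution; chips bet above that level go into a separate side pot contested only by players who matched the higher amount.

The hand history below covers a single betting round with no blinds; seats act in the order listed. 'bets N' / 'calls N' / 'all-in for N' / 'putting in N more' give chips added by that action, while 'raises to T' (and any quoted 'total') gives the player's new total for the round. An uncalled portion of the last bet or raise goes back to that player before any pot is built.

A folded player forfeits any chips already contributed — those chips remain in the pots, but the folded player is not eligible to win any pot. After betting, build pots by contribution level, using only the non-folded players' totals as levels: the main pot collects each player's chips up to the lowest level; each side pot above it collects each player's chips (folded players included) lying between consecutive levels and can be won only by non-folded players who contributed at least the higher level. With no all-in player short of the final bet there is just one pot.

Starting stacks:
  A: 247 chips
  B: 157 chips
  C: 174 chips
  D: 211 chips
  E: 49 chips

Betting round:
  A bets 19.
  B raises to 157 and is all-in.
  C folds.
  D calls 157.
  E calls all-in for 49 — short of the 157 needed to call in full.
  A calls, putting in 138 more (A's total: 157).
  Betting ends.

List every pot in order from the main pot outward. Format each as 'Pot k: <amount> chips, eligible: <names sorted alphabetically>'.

Contributions: A=157, B=157, D=157, E=49
Folded: C
Pot levels (distinct totals of non-folded players): 49, 157
Layer 1-49: 49 each from A, B, D, E = 49*4 = 196 chips; eligible A, B, D, E
Layer 50-157: 108 each from A, B, D = 108*3 = 324 chips; eligible A, B, D

Pot 1: 196 chips, eligible: A, B, D, E
Pot 2: 324 chips, eligible: A, B, D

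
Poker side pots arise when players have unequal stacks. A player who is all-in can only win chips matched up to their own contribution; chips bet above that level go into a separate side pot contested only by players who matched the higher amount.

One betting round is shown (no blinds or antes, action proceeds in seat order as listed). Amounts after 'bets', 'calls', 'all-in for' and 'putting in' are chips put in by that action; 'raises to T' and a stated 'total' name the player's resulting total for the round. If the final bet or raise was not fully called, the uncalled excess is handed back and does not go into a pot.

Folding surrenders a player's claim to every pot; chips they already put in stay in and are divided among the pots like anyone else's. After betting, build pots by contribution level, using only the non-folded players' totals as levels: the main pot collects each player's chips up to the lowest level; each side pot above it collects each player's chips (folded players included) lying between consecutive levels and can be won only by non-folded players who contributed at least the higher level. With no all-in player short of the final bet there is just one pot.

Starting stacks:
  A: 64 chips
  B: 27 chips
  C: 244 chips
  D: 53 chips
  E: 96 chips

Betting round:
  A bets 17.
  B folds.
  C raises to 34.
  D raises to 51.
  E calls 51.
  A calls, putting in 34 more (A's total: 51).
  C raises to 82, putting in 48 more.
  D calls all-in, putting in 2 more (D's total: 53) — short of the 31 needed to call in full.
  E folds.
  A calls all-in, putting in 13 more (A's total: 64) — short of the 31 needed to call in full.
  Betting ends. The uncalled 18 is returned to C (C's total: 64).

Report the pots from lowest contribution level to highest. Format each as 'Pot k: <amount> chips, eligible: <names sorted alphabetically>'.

Contributions (after 18 returned to C): A=64, C=64, D=53, E=51
Folded: B, E
Pot levels (distinct totals of non-folded players): 53, 64
Layer 1-53: A 53 + C 53 + D 53 + E 51 = 210 chips; eligible A, C, D
Layer 54-64: 11 each from A, C = 11*2 = 22 chips; eligible A, C

Pot 1: 210 chips, eligible: A, C, D
Pot 2: 22 chips, eligible: A, C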